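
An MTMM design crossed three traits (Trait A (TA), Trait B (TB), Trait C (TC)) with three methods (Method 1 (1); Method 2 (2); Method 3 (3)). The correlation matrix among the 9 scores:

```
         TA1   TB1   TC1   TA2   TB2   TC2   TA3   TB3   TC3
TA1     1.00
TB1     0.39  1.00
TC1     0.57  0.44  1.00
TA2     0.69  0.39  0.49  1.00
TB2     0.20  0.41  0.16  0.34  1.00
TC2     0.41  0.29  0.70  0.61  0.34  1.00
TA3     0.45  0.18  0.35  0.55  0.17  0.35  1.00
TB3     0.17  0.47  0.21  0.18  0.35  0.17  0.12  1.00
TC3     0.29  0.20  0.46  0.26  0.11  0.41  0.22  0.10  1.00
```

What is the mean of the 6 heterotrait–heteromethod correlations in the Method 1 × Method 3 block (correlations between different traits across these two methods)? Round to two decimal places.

HTHM values (method 1 × method 3): 0.17, 0.29, 0.18, 0.20, 0.35, 0.21; mean = 1.40/6 = 0.23.

0.23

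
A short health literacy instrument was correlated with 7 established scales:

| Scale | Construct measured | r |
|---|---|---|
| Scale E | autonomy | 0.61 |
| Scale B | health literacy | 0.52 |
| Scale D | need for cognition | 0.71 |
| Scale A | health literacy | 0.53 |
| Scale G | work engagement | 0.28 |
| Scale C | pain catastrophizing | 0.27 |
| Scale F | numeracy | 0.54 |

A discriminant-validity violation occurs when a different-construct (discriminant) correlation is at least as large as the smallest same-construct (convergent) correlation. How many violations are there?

3

Convergent (same construct = health literacy): Scale B, Scale A.
Smallest convergent = 0.52. Discriminant values: 0.61, 0.71, 0.28, 0.27, 0.54; count ≥ 0.52 → 3.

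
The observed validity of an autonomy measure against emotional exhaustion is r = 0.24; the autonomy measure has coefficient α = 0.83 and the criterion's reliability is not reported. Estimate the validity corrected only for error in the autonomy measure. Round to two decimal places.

Single correction: r_c = r_obs / √r_xx = 0.24 / √0.83 = 0.24 / 0.9110 ≈ 0.26.

0.26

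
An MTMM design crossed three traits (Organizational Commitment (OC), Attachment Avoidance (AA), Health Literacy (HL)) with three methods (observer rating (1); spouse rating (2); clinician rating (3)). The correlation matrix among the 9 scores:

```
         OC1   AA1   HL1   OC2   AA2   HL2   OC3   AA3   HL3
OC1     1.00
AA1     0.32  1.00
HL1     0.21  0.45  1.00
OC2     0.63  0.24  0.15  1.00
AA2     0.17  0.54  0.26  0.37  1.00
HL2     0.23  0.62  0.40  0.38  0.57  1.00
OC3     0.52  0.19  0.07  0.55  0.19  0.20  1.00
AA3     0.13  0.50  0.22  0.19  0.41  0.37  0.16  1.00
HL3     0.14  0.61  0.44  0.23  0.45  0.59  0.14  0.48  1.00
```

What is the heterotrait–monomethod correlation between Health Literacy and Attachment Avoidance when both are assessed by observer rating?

0.45

Different traits, same method: r(HL1, AA1) = 0.45.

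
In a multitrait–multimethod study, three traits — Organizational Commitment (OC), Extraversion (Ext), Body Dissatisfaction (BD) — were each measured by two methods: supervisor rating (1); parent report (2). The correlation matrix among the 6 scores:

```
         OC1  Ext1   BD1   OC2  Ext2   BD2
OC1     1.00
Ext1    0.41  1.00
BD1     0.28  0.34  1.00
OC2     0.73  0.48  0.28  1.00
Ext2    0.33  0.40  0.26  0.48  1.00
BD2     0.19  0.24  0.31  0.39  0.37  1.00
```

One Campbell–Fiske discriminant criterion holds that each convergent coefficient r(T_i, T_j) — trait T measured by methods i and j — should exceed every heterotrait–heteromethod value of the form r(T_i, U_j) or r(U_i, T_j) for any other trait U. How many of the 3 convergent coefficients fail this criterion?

1

Checking each validity diagonal entry against its comparison values:
OC (methods 1·2): 0.73 vs {0.33, 0.48, 0.19, 0.28} → pass.
Ext (methods 1·2): 0.40 vs {0.48, 0.33, 0.24, 0.26} → fail.
BD (methods 1·2): 0.31 vs {0.28, 0.19, 0.26, 0.24} → pass.
1 of 3 fail.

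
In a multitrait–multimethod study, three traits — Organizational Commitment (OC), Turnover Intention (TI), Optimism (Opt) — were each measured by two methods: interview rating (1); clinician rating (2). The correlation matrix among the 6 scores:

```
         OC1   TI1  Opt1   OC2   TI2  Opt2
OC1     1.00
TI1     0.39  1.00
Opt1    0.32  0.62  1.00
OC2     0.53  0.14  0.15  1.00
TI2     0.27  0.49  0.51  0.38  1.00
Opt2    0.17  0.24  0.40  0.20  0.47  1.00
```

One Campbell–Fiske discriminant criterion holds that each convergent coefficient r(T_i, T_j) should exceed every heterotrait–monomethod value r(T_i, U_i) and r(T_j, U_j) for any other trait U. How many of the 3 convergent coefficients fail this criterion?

2

Checking each validity diagonal entry against its comparison values:
OC (methods 1·2): 0.53 vs {0.39, 0.38, 0.32, 0.20} → pass.
TI (methods 1·2): 0.49 vs {0.39, 0.38, 0.62, 0.47} → fail.
Opt (methods 1·2): 0.40 vs {0.32, 0.20, 0.62, 0.47} → fail.
2 of 3 fail.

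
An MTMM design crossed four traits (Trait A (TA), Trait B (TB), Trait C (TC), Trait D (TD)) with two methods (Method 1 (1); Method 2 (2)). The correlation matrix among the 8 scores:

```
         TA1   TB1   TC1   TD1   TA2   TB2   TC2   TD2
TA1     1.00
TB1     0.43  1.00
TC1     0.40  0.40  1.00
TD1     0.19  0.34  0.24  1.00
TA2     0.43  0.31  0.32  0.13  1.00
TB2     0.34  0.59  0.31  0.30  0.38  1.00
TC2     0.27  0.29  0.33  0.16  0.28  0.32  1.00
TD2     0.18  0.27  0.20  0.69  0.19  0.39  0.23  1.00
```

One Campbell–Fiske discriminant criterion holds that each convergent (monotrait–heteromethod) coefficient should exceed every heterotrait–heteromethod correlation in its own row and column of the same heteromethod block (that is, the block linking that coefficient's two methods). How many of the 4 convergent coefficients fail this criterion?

Each convergent coefficient versus the relevant comparison correlations:
TA (methods 1·2): 0.43 vs {0.34, 0.31, 0.27, 0.32, 0.18, 0.13} → pass.
TB (methods 1·2): 0.59 vs {0.31, 0.34, 0.29, 0.31, 0.27, 0.30} → pass.
TC (methods 1·2): 0.33 vs {0.32, 0.27, 0.31, 0.29, 0.20, 0.16} → pass.
TD (methods 1·2): 0.69 vs {0.13, 0.18, 0.30, 0.27, 0.16, 0.20} → pass.
0 of 4 fail.

0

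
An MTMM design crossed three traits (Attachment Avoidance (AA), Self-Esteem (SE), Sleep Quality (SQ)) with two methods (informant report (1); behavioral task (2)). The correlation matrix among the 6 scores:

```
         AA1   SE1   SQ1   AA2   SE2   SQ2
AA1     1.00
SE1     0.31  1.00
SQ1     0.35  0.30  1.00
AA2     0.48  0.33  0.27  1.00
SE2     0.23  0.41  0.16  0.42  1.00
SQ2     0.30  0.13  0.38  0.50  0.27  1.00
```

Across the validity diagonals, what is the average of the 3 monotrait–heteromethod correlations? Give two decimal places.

Convergent values: 0.48, 0.41, 0.38; mean = 1.27/3 = 0.42.

0.42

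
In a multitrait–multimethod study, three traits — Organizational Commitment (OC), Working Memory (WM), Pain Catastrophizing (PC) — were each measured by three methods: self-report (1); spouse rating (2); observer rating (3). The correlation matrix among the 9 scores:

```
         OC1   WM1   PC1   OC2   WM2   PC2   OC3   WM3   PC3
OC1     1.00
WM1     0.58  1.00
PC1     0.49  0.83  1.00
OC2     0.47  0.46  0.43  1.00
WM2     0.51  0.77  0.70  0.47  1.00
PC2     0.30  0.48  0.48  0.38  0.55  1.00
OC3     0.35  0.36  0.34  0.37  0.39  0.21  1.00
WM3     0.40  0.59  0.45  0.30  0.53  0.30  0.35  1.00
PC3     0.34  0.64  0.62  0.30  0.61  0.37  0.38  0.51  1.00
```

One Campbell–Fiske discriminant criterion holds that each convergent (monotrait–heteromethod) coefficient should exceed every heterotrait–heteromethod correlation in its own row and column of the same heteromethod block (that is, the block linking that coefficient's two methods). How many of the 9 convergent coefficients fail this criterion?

Checking each validity diagonal entry against its comparison values:
OC (methods 1·2): 0.47 vs {0.51, 0.46, 0.30, 0.43} → fail.
OC (methods 1·3): 0.35 vs {0.40, 0.36, 0.34, 0.34} → fail.
OC (methods 2·3): 0.37 vs {0.30, 0.39, 0.30, 0.21} → fail.
WM (methods 1·2): 0.77 vs {0.46, 0.51, 0.48, 0.70} → pass.
WM (methods 1·3): 0.59 vs {0.36, 0.40, 0.64, 0.45} → fail.
WM (methods 2·3): 0.53 vs {0.39, 0.30, 0.61, 0.30} → fail.
PC (methods 1·2): 0.48 vs {0.43, 0.30, 0.70, 0.48} → fail.
PC (methods 1·3): 0.62 vs {0.34, 0.34, 0.45, 0.64} → fail.
PC (methods 2·3): 0.37 vs {0.21, 0.30, 0.30, 0.61} → fail.
8 of 9 fail.

8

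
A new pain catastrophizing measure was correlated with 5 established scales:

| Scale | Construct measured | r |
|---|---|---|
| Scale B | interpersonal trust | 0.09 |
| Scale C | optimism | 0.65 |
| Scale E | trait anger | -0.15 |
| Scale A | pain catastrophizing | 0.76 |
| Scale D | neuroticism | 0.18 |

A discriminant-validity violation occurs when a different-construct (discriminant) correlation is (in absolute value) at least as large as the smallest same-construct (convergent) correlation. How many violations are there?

0

Convergent (same construct = pain catastrophizing): Scale A.
Smallest convergent = 0.76. Discriminant |r|: 0.09, 0.65, 0.15, 0.18; count ≥ 0.76 → 0.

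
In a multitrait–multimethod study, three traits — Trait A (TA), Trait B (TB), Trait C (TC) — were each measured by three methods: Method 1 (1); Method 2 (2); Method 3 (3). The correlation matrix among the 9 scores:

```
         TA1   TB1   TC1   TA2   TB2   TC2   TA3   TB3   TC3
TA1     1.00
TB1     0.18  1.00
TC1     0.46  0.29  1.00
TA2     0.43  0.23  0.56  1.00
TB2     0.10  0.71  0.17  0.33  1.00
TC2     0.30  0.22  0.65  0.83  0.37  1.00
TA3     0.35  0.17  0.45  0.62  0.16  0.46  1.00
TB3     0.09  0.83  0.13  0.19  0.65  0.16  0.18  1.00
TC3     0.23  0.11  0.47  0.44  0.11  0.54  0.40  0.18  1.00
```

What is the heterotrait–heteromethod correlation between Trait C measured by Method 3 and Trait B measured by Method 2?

0.11

Different traits and methods: r(TC3, TB2) = 0.11.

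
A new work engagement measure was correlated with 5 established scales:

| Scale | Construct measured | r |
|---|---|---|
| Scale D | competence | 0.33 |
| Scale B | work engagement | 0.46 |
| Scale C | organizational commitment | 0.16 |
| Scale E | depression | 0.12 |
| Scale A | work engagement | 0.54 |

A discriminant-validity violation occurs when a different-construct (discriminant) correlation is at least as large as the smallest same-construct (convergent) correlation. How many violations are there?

Convergent (same construct = work engagement): Scale B, Scale A.
Smallest convergent = 0.46. Discriminant values: 0.33, 0.16, 0.12; count ≥ 0.46 → 0.

0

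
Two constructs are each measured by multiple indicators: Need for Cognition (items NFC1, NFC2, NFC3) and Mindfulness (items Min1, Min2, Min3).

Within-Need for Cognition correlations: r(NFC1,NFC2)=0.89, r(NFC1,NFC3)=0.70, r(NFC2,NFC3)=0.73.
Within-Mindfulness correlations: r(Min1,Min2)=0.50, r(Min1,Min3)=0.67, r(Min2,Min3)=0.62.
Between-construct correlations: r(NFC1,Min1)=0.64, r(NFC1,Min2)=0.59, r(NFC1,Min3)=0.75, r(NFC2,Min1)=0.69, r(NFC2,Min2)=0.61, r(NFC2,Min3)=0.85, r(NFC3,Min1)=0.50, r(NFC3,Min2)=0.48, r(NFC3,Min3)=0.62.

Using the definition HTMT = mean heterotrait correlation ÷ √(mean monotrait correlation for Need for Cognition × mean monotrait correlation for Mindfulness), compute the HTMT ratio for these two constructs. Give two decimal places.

0.94

Between-construct mean = 5.73/9 = 0.6367.
Mean within-NFC = 2.32/3 = 0.7733; mean within-Min = 1.79/3 = 0.5967.
Geometric mean = √(0.7733 × 0.5967) = 0.6793.
HTMT = 0.6367 / 0.6793 = 0.94.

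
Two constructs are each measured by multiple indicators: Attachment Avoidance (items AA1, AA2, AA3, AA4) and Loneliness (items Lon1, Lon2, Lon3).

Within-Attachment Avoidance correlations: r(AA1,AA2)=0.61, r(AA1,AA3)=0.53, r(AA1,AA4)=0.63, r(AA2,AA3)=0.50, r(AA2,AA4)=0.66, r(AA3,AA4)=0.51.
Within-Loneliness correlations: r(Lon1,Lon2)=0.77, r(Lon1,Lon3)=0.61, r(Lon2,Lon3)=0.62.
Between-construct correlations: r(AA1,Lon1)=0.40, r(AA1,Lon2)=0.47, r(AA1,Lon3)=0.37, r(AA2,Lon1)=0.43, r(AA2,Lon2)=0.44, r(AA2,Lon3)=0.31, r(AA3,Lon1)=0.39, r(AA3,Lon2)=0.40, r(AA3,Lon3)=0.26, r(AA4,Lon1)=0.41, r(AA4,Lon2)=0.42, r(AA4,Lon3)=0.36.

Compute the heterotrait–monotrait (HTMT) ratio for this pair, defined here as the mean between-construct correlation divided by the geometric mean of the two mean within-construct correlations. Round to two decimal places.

Between-construct mean = 4.66/12 = 0.3883.
Mean within-AA = 3.44/6 = 0.5733; mean within-Lon = 2.00/3 = 0.6667.
Geometric mean = √(0.5733 × 0.6667) = 0.6182.
HTMT = 0.3883 / 0.6182 = 0.63.

0.63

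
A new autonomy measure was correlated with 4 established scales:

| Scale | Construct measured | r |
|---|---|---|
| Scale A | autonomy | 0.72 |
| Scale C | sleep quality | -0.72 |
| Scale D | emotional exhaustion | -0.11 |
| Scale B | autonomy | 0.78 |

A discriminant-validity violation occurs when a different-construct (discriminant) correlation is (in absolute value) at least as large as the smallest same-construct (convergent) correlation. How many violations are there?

Convergent (same construct = autonomy): Scale A, Scale B.
Smallest convergent = 0.72. Discriminant |r|: 0.72, 0.11; count ≥ 0.72 → 1.

1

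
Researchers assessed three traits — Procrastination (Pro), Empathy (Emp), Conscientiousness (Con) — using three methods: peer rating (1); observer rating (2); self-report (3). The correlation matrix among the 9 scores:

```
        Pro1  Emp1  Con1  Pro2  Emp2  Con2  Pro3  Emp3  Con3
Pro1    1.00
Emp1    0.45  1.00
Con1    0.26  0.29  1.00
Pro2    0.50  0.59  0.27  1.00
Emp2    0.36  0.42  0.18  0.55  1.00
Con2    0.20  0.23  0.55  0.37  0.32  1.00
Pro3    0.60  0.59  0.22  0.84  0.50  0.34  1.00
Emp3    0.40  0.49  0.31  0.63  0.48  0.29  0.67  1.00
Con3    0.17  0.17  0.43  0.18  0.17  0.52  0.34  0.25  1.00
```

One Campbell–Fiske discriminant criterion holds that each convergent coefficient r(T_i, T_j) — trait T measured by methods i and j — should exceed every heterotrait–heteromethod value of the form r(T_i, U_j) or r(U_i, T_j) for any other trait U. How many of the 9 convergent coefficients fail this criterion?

Each convergent coefficient versus the relevant comparison correlations:
Pro (methods 1·2): 0.50 vs {0.36, 0.59, 0.20, 0.27} → fail.
Pro (methods 1·3): 0.60 vs {0.40, 0.59, 0.17, 0.22} → pass.
Pro (methods 2·3): 0.84 vs {0.63, 0.50, 0.18, 0.34} → pass.
Emp (methods 1·2): 0.42 vs {0.59, 0.36, 0.23, 0.18} → fail.
Emp (methods 1·3): 0.49 vs {0.59, 0.40, 0.17, 0.31} → fail.
Emp (methods 2·3): 0.48 vs {0.50, 0.63, 0.17, 0.29} → fail.
Con (methods 1·2): 0.55 vs {0.27, 0.20, 0.18, 0.23} → pass.
Con (methods 1·3): 0.43 vs {0.22, 0.17, 0.31, 0.17} → pass.
Con (methods 2·3): 0.52 vs {0.34, 0.18, 0.29, 0.17} → pass.
4 of 9 fail.

4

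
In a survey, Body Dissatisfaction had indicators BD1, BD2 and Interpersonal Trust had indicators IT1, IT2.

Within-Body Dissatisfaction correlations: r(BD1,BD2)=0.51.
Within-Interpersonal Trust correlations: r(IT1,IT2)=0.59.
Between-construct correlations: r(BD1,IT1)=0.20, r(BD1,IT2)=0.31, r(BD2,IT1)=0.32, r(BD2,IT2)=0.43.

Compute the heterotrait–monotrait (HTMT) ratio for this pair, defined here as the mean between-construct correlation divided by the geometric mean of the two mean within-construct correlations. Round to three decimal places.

Mean between = 1.26/4 = 0.3150.
Mean within-BD = 0.51/1 = 0.5100; mean within-IT = 0.59/1 = 0.5900.
Geometric mean = √(0.5100 × 0.5900) = 0.5485.
HTMT = 0.3150 / 0.5485 = 0.574.

0.574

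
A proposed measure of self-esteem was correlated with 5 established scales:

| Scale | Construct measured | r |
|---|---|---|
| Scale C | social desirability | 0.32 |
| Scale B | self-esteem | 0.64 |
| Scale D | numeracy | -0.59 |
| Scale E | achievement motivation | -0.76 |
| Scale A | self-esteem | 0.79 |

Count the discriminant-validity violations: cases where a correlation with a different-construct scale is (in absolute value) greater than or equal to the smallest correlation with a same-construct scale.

1

Convergent (same construct = self-esteem): Scale B, Scale A.
Smallest convergent = 0.64. Discriminant |r|: 0.32, 0.59, 0.76; count ≥ 0.64 → 1.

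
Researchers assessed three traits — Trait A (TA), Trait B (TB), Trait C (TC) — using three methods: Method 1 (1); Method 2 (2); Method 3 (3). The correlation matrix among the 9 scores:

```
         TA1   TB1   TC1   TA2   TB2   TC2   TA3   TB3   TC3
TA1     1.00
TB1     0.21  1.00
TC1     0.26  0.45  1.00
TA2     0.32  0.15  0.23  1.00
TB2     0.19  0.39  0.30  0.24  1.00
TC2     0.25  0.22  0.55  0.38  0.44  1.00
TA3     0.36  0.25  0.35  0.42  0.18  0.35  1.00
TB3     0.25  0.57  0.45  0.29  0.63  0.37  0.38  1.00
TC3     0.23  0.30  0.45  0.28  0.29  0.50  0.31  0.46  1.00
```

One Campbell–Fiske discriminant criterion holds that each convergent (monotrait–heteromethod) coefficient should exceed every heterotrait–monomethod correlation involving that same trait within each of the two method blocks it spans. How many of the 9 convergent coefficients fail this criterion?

4

Convergent coefficients and their comparison sets:
TA (methods 1·2): 0.32 vs {0.21, 0.24, 0.26, 0.38} → fail.
TA (methods 1·3): 0.36 vs {0.21, 0.38, 0.26, 0.31} → fail.
TA (methods 2·3): 0.42 vs {0.24, 0.38, 0.38, 0.31} → pass.
TB (methods 1·2): 0.39 vs {0.21, 0.24, 0.45, 0.44} → fail.
TB (methods 1·3): 0.57 vs {0.21, 0.38, 0.45, 0.46} → pass.
TB (methods 2·3): 0.63 vs {0.24, 0.38, 0.44, 0.46} → pass.
TC (methods 1·2): 0.55 vs {0.26, 0.38, 0.45, 0.44} → pass.
TC (methods 1·3): 0.45 vs {0.26, 0.31, 0.45, 0.46} → fail.
TC (methods 2·3): 0.50 vs {0.38, 0.31, 0.44, 0.46} → pass.
4 of 9 fail.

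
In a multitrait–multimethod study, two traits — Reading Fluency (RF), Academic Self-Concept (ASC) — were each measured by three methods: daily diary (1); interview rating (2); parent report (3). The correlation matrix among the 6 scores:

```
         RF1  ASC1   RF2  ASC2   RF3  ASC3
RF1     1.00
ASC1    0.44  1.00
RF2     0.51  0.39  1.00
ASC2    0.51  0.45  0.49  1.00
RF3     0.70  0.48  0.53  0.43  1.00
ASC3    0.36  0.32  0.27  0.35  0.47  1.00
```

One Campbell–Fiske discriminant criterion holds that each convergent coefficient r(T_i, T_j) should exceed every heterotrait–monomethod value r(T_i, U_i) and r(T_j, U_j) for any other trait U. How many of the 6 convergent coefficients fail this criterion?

3

Checking each validity diagonal entry against its comparison values:
RF (methods 1·2): 0.51 vs {0.44, 0.49} → pass.
RF (methods 1·3): 0.70 vs {0.44, 0.47} → pass.
RF (methods 2·3): 0.53 vs {0.49, 0.47} → pass.
ASC (methods 1·2): 0.45 vs {0.44, 0.49} → fail.
ASC (methods 1·3): 0.32 vs {0.44, 0.47} → fail.
ASC (methods 2·3): 0.35 vs {0.49, 0.47} → fail.
3 of 6 fail.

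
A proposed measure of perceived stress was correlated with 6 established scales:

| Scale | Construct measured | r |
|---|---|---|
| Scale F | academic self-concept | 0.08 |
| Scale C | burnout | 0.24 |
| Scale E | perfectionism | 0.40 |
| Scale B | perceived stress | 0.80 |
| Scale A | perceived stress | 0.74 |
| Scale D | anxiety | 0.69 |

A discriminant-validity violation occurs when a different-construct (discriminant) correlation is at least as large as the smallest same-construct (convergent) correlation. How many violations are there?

Convergent (same construct = perceived stress): Scale B, Scale A.
Smallest convergent = 0.74. Discriminant values: 0.08, 0.24, 0.40, 0.69; count ≥ 0.74 → 0.

0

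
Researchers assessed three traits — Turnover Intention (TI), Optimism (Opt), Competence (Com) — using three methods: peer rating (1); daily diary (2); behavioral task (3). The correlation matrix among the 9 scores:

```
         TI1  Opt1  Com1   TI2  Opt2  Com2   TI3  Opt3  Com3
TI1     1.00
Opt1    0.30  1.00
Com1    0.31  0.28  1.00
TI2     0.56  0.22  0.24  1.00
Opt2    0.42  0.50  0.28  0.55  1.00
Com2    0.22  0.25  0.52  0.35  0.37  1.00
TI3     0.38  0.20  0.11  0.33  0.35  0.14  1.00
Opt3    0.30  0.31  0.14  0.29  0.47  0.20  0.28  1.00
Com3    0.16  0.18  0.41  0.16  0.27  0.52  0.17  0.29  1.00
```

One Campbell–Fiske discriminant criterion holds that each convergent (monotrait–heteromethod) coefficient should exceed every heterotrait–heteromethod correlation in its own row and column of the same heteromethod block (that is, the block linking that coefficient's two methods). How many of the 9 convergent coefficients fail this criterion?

1

Checking each validity diagonal entry against its comparison values:
TI (methods 1·2): 0.56 vs {0.42, 0.22, 0.22, 0.24} → pass.
TI (methods 1·3): 0.38 vs {0.30, 0.20, 0.16, 0.11} → pass.
TI (methods 2·3): 0.33 vs {0.29, 0.35, 0.16, 0.14} → fail.
Opt (methods 1·2): 0.50 vs {0.22, 0.42, 0.25, 0.28} → pass.
Opt (methods 1·3): 0.31 vs {0.20, 0.30, 0.18, 0.14} → pass.
Opt (methods 2·3): 0.47 vs {0.35, 0.29, 0.27, 0.20} → pass.
Com (methods 1·2): 0.52 vs {0.24, 0.22, 0.28, 0.25} → pass.
Com (methods 1·3): 0.41 vs {0.11, 0.16, 0.14, 0.18} → pass.
Com (methods 2·3): 0.52 vs {0.14, 0.16, 0.20, 0.27} → pass.
1 of 9 fail.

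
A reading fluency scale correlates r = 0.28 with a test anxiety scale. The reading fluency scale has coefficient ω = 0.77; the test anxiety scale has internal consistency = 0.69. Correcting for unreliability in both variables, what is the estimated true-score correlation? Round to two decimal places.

0.38

r_true = r_obs / √(r_xx · r_yy) = 0.28 / √(0.77 × 0.69) = 0.28 / √0.5313 = 0.28 / 0.7289 ≈ 0.38.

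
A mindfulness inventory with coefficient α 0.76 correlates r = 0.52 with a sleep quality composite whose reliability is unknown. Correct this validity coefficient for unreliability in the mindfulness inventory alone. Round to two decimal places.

0.60

Single correction: r_c = r_obs / √r_xx = 0.52 / √0.76 = 0.52 / 0.8718 ≈ 0.60.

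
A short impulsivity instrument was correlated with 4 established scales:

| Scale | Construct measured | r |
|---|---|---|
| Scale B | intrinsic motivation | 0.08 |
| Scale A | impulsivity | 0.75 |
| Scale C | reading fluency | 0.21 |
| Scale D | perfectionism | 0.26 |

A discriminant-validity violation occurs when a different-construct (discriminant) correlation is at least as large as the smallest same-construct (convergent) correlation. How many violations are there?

0

Convergent (same construct = impulsivity): Scale A.
Smallest convergent = 0.75. Discriminant values: 0.08, 0.21, 0.26; count ≥ 0.75 → 0.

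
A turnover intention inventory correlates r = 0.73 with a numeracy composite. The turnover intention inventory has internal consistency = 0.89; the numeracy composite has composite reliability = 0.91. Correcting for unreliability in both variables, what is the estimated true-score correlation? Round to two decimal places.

r_true = r_obs / √(r_xx · r_yy) = 0.73 / √(0.89 × 0.91) = 0.73 / √0.8099 = 0.73 / 0.8999 ≈ 0.81.

0.81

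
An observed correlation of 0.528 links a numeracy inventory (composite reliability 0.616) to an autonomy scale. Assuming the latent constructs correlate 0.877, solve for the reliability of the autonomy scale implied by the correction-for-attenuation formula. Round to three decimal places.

r_true = r_obs / √(r_xx · r_yy) ⇒ 0.877 = 0.528 / √(0.616 · r_yy).
√(0.616 · r_yy) = 0.528 / 0.877 = 0.6021; 0.616 · r_yy = 0.3625; r_yy = 0.3625 / 0.616 ≈ 0.588.

0.588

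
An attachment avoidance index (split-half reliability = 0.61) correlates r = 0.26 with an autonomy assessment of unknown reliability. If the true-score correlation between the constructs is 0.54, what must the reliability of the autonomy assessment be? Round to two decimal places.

0.38

r_true = r_obs / √(r_xx · r_yy) ⇒ 0.54 = 0.26 / √(0.61 · r_yy).
√(0.61 · r_yy) = 0.26 / 0.54 = 0.4815; 0.61 · r_yy = 0.2318; r_yy = 0.2318 / 0.61 ≈ 0.38.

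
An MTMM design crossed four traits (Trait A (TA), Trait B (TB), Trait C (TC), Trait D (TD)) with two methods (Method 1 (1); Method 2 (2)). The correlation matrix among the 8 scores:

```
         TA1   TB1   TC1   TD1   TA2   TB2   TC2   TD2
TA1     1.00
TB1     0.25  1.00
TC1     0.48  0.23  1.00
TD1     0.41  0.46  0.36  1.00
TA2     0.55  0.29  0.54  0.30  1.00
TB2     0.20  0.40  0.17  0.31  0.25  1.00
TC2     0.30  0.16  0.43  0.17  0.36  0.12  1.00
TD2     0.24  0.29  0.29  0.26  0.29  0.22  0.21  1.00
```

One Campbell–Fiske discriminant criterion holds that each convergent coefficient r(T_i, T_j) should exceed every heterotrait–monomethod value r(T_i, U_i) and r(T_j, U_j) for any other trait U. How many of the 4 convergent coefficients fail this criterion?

Checking each validity diagonal entry against its comparison values:
TA (methods 1·2): 0.55 vs {0.25, 0.25, 0.48, 0.36, 0.41, 0.29} → pass.
TB (methods 1·2): 0.40 vs {0.25, 0.25, 0.23, 0.12, 0.46, 0.22} → fail.
TC (methods 1·2): 0.43 vs {0.48, 0.36, 0.23, 0.12, 0.36, 0.21} → fail.
TD (methods 1·2): 0.26 vs {0.41, 0.29, 0.46, 0.22, 0.36, 0.21} → fail.
3 of 4 fail.

3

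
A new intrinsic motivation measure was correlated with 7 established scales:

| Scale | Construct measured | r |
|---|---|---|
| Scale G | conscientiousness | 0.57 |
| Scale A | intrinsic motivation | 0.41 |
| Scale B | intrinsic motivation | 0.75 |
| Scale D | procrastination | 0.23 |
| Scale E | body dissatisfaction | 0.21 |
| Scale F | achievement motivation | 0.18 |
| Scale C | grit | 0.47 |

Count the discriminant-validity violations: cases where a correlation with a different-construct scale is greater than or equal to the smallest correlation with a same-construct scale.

Convergent (same construct = intrinsic motivation): Scale A, Scale B.
Smallest convergent = 0.41. Discriminant values: 0.57, 0.23, 0.21, 0.18, 0.47; count ≥ 0.41 → 2.

2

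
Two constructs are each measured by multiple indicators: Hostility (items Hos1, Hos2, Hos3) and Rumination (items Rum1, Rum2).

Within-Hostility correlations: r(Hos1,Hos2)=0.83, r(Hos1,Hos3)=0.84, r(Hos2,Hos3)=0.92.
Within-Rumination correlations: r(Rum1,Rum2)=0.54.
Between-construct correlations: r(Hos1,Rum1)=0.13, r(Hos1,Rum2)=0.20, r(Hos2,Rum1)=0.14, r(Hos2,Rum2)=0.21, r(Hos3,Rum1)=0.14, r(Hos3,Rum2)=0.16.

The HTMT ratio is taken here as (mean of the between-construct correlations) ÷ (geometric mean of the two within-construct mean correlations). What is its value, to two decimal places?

Between-construct mean = 0.98/6 = 0.1633.
Mean within-Hos = 2.59/3 = 0.8633; mean within-Rum = 0.54/1 = 0.5400.
Geometric mean = √(0.8633 × 0.5400) = 0.6828.
HTMT = 0.1633 / 0.6828 = 0.24.

0.24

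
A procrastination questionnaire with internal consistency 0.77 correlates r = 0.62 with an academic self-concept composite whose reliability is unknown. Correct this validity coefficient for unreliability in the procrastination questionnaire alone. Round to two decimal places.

0.71

Single correction: r_c = r_obs / √r_xx = 0.62 / √0.77 = 0.62 / 0.8775 ≈ 0.71.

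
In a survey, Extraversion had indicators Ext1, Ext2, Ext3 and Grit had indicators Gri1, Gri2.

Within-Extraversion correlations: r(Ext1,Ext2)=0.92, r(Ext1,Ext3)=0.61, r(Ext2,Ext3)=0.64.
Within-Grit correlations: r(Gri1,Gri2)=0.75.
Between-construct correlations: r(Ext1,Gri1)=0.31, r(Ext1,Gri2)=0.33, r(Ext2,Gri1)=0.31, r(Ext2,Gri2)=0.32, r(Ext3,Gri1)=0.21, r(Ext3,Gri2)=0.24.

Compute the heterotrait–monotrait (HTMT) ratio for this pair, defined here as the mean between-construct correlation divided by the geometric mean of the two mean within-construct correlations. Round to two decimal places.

0.39

Mean between = 1.72/6 = 0.2867.
Mean within-Ext = 2.17/3 = 0.7233; mean within-Gri = 0.75/1 = 0.7500.
Geometric mean = √(0.7233 × 0.7500) = 0.7365.
HTMT = 0.2867 / 0.7365 = 0.39.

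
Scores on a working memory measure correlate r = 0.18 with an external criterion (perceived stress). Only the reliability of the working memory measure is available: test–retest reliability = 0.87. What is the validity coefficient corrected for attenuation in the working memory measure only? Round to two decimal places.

Single correction: r_c = r_obs / √r_xx = 0.18 / √0.87 = 0.18 / 0.9327 ≈ 0.19.

0.19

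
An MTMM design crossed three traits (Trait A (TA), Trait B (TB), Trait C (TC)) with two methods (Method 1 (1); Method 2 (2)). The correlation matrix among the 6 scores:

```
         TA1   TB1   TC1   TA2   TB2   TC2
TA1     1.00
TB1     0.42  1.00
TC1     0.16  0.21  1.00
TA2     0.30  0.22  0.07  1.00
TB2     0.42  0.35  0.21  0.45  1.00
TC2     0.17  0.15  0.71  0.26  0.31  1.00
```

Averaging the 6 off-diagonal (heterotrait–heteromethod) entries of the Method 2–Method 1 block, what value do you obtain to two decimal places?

0.21

HTHM values (method 2 × method 1): 0.22, 0.07, 0.42, 0.21, 0.17, 0.15; mean = 1.24/6 = 0.21.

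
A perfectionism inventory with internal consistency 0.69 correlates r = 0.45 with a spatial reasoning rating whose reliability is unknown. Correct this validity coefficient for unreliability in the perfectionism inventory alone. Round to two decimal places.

Single correction: r_c = r_obs / √r_xx = 0.45 / √0.69 = 0.45 / 0.8307 ≈ 0.54.

0.54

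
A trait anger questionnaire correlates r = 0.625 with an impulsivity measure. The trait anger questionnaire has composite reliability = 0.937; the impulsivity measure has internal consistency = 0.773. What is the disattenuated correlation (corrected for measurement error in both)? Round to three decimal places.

0.734

r_true = r_obs / √(r_xx · r_yy) = 0.625 / √(0.937 × 0.773) = 0.625 / √0.724301 = 0.625 / 0.8511 ≈ 0.734.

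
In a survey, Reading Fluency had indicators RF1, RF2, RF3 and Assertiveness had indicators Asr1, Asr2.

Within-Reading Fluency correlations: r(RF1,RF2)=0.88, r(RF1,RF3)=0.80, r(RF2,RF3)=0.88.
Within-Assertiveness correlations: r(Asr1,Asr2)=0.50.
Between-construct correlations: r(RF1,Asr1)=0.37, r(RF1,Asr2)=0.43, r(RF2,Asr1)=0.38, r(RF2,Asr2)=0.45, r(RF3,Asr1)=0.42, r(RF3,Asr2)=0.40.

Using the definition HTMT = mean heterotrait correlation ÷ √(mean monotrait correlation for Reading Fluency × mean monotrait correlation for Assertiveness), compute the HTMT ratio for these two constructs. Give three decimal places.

0.625

Mean between = 2.45/6 = 0.4083.
Mean within-RF = 2.56/3 = 0.8533; mean within-Asr = 0.50/1 = 0.5000.
Geometric mean = √(0.8533 × 0.5000) = 0.6532.
HTMT = 0.4083 / 0.6532 = 0.625.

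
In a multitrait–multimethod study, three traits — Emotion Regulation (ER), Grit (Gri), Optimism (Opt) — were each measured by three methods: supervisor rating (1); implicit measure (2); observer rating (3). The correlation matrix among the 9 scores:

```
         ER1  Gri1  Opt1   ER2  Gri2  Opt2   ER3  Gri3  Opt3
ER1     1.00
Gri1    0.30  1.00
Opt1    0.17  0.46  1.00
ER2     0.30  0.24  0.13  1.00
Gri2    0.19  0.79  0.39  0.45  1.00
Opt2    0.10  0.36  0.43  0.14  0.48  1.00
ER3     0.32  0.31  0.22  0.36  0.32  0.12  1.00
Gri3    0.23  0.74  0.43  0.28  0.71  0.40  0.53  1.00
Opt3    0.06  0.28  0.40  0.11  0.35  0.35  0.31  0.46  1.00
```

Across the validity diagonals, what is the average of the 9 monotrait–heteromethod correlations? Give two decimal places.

0.49

Convergent values: 0.30, 0.32, 0.36, 0.79, 0.74, 0.71, 0.43, 0.40, 0.35; mean = 4.40/9 = 0.49.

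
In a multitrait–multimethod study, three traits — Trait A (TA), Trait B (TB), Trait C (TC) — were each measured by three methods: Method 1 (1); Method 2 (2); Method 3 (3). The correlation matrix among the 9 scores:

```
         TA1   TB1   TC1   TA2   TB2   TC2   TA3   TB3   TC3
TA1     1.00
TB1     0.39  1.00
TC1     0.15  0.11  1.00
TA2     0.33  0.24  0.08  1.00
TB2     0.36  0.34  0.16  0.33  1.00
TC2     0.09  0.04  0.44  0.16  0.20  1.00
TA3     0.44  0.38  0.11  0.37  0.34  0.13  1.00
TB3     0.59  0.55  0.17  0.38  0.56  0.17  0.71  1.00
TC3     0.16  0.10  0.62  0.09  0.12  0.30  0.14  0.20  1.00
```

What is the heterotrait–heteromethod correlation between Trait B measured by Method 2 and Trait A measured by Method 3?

Different traits and methods: r(TB2, TA3) = 0.34.

0.34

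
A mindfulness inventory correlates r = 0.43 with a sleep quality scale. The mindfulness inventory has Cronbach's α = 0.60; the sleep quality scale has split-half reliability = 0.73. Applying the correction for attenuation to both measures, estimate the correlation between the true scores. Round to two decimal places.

0.65

r_true = r_obs / √(r_xx · r_yy) = 0.43 / √(0.60 × 0.73) = 0.43 / √0.4380 = 0.43 / 0.6618 ≈ 0.65.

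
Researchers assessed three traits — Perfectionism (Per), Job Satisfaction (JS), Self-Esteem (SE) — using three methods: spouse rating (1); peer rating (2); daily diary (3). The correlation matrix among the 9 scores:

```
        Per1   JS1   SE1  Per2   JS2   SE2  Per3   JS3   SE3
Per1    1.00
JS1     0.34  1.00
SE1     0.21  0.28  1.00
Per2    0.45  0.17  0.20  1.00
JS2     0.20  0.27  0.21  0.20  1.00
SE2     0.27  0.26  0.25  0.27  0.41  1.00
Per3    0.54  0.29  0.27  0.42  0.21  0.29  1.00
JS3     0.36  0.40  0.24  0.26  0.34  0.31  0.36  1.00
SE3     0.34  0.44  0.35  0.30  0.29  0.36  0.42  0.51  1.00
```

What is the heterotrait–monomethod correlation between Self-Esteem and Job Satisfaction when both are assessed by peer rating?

Different traits, same method: r(SE2, JS2) = 0.41.

0.41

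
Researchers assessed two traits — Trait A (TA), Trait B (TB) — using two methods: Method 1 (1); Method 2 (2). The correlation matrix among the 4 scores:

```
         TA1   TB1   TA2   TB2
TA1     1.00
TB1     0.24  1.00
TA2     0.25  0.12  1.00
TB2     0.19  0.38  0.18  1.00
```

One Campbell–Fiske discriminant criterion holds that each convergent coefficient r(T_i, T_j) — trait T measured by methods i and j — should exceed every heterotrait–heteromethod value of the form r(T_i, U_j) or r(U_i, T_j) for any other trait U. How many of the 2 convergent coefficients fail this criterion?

Checking each validity diagonal entry against its comparison values:
TA (methods 1·2): 0.25 vs {0.19, 0.12} → pass.
TB (methods 1·2): 0.38 vs {0.12, 0.19} → pass.
0 of 2 fail.

0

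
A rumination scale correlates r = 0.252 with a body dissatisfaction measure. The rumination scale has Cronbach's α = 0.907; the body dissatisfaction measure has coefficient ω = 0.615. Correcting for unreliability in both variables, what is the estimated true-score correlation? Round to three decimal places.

r_true = r_obs / √(r_xx · r_yy) = 0.252 / √(0.907 × 0.615) = 0.252 / √0.557805 = 0.252 / 0.7469 ≈ 0.337.

0.337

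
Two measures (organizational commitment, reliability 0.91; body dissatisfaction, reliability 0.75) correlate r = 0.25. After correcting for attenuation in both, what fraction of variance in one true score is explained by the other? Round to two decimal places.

0.09

Disattenuated r = 0.25 / √(0.91 × 0.75) = 0.25 / 0.8261 = 0.3026.
Shared true-score variance = 0.3026² = 0.0916 ≈ 0.09.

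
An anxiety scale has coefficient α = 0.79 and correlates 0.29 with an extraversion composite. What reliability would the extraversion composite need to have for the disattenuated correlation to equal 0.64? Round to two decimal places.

0.26

r_true = r_obs / √(r_xx · r_yy) ⇒ 0.64 = 0.29 / √(0.79 · r_yy).
√(0.79 · r_yy) = 0.29 / 0.64 = 0.4531; 0.79 · r_yy = 0.2053; r_yy = 0.2053 / 0.79 ≈ 0.26.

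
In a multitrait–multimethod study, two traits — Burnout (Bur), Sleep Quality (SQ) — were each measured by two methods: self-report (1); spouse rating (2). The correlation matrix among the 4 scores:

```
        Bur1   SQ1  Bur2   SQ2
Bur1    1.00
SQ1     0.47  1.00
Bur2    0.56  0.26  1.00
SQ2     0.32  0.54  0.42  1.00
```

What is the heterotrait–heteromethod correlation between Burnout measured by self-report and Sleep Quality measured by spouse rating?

0.32

Different traits and methods: r(Bur1, SQ2) = 0.32.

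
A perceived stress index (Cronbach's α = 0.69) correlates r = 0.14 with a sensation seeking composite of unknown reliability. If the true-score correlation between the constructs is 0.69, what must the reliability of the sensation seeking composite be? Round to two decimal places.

0.06

r_true = r_obs / √(r_xx · r_yy) ⇒ 0.69 = 0.14 / √(0.69 · r_yy).
√(0.69 · r_yy) = 0.14 / 0.69 = 0.2029; 0.69 · r_yy = 0.0412; r_yy = 0.0412 / 0.69 ≈ 0.06.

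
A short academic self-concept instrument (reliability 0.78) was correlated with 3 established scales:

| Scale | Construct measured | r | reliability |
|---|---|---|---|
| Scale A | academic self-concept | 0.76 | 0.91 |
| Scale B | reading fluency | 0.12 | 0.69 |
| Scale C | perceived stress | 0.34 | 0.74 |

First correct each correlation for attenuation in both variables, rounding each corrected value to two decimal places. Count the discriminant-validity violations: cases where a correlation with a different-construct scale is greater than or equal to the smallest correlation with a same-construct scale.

0

Disattenuated r (r / √(r_scale · r_new)):
  Scale A (conv): 0.76 / √(0.91·0.78) = 0.90
  Scale B (disc): 0.12 / √(0.69·0.78) = 0.16
  Scale C (disc): 0.34 / √(0.74·0.78) = 0.45
Smallest convergent = 0.90. Discriminant values: 0.16, 0.45; count ≥ 0.90 → 0.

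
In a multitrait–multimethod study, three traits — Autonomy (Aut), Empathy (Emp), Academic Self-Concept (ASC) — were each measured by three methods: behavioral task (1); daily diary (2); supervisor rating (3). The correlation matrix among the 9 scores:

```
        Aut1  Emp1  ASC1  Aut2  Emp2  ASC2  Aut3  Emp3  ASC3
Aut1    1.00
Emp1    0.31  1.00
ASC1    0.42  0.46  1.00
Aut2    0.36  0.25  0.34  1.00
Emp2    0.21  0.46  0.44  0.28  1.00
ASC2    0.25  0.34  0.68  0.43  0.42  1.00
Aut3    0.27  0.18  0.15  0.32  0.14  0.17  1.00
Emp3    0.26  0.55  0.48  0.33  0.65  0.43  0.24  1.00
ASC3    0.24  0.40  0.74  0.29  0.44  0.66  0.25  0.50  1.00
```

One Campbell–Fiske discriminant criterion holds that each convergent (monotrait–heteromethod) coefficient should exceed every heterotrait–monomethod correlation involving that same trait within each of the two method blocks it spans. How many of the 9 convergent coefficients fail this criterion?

Convergent coefficients and their comparison sets:
Aut (methods 1·2): 0.36 vs {0.31, 0.28, 0.42, 0.43} → fail.
Aut (methods 1·3): 0.27 vs {0.31, 0.24, 0.42, 0.25} → fail.
Aut (methods 2·3): 0.32 vs {0.28, 0.24, 0.43, 0.25} → fail.
Emp (methods 1·2): 0.46 vs {0.31, 0.28, 0.46, 0.42} → fail.
Emp (methods 1·3): 0.55 vs {0.31, 0.24, 0.46, 0.50} → pass.
Emp (methods 2·3): 0.65 vs {0.28, 0.24, 0.42, 0.50} → pass.
ASC (methods 1·2): 0.68 vs {0.42, 0.43, 0.46, 0.42} → pass.
ASC (methods 1·3): 0.74 vs {0.42, 0.25, 0.46, 0.50} → pass.
ASC (methods 2·3): 0.66 vs {0.43, 0.25, 0.42, 0.50} → pass.
4 of 9 fail.

4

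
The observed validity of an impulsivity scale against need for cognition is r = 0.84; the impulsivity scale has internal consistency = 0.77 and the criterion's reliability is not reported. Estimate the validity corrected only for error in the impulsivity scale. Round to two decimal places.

0.96

Single correction: r_c = r_obs / √r_xx = 0.84 / √0.77 = 0.84 / 0.8775 ≈ 0.96.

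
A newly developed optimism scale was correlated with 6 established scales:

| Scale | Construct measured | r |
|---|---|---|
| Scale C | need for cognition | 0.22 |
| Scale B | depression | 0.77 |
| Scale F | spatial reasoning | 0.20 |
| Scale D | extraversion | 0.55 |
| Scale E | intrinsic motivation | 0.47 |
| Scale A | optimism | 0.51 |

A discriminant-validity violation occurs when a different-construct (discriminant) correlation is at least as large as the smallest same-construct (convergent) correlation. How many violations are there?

Convergent (same construct = optimism): Scale A.
Smallest convergent = 0.51. Discriminant values: 0.22, 0.77, 0.20, 0.55, 0.47; count ≥ 0.51 → 2.

2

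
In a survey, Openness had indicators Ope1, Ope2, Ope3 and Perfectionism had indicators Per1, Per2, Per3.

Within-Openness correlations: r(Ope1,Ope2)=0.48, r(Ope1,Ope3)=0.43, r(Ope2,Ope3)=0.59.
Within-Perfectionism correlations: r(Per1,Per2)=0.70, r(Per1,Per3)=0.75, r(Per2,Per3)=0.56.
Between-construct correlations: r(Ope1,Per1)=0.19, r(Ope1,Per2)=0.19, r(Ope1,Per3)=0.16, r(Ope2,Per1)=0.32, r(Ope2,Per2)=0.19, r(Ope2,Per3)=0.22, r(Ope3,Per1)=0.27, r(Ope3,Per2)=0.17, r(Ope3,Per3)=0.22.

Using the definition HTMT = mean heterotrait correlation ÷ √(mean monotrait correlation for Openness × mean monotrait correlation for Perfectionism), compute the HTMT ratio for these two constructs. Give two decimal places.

0.37

Mean heterotrait r = 1.93/9 = 0.2144.
Mean within-Ope = 1.50/3 = 0.5000; mean within-Per = 2.01/3 = 0.6700.
Geometric mean = √(0.5000 × 0.6700) = 0.5788.
HTMT = 0.2144 / 0.5788 = 0.37.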